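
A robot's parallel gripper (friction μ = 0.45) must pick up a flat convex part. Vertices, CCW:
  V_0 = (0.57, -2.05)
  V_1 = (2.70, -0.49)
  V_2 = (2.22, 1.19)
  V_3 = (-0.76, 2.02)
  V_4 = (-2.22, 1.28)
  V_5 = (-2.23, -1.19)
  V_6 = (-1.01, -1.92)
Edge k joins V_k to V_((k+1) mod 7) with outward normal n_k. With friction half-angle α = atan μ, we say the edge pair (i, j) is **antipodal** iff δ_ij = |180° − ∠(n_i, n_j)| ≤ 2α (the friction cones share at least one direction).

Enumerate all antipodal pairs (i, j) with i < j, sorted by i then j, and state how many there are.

α = atan 0.45 = 24.23°;  2α = 48.46°
n_0 = (+0.5909, -0.8068)
n_1 = (+0.9615, +0.2747)
n_2 = (+0.2683, +0.9633)
n_3 = (-0.4521, +0.8920)
n_4 = (-1.0000, +0.0040)
n_5 = (-0.5135, -0.8581)
n_6 = (-0.0820, -0.9966)
  (0,1): δ = 110.27°  ·
  (0,2): δ = 51.78°  ·
  (0,3): δ = 9.34°  ✓
  (0,4): δ = 53.55°  ·
  (0,5): δ = 112.89°  ·
  (0,6): δ = 139.08°  ·
  (1,2): δ = 121.51°  ·
  (1,3): δ = 79.07°  ·
  (1,4): δ = 16.18°  ✓
  (1,5): δ = 43.16°  ✓
  (1,6): δ = 69.35°  ·
  (2,3): δ = 137.56°  ·
  (2,4): δ = 74.67°  ·
  (2,5): δ = 15.33°  ✓
  (2,6): δ = 10.86°  ✓
  (3,4): δ = 117.11°  ·
  (3,5): δ = 57.77°  ·
  (3,6): δ = 31.58°  ✓
  (4,5): δ = 120.66°  ·
  (4,6): δ = 94.47°  ·
  (5,6): δ = 153.81°  ·
antipodal pairs: 6

count = 6; pairs: (0,3), (1,4), (1,5), (2,5), (2,6), (3,6)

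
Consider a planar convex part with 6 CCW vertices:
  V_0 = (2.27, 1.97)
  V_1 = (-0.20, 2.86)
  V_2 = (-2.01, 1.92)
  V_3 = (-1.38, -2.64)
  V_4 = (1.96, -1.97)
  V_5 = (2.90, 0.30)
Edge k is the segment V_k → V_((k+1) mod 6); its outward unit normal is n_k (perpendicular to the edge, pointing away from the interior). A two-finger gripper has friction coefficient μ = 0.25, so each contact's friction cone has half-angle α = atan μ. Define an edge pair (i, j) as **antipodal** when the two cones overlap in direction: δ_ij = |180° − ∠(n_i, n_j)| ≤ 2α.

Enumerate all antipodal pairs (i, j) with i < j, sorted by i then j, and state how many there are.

count = 2; pairs: (1,3), (2,5)

α = atan 0.25 = 14.04°;  2α = 28.07°
n_0 = (+0.3390, +0.9408)
n_1 = (-0.4609, +0.8875)
n_2 = (-0.9906, -0.1369)
n_3 = (+0.1967, -0.9805)
n_4 = (+0.9239, -0.3826)
n_5 = (+0.9356, +0.3530)
  (0,1): δ = 132.74°  ·
  (0,2): δ = 62.32°  ·
  (0,3): δ = 31.16°  ·
  (0,4): δ = 87.32°  ·
  (0,5): δ = 130.48°  ·
  (1,2): δ = 109.58°  ·
  (1,3): δ = 16.10°  ✓
  (1,4): δ = 40.06°  ·
  (1,5): δ = 83.22°  ·
  (2,3): δ = 86.52°  ·
  (2,4): δ = 30.36°  ·
  (2,5): δ = 12.80°  ✓
  (3,4): δ = 123.84°  ·
  (3,5): δ = 80.67°  ·
  (4,5): δ = 136.84°  ·
antipodal pairs: 2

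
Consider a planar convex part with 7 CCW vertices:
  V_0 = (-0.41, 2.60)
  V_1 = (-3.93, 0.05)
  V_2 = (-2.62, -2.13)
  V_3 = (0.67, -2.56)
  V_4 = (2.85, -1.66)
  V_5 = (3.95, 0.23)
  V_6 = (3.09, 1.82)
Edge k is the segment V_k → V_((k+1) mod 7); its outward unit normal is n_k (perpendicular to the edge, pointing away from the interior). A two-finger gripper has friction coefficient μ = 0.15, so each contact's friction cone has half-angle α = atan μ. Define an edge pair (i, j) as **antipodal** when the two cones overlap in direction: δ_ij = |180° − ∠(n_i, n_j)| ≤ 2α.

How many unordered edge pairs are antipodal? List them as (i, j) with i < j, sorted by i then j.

count = 3; pairs: (0,3), (1,5), (2,6)

α = atan 0.15 = 8.53°;  2α = 17.06°
n_0 = (-0.5867, +0.8098)
n_1 = (-0.8571, -0.5151)
n_2 = (-0.1296, -0.9916)
n_3 = (+0.3816, -0.9243)
n_4 = (+0.8643, -0.5030)
n_5 = (+0.8796, +0.4757)
n_6 = (+0.2175, +0.9761)
  (0,1): δ = 94.92°  ·
  (0,2): δ = 43.37°  ·
  (0,3): δ = 13.49°  ✓
  (0,4): δ = 23.88°  ·
  (0,5): δ = 82.49°  ·
  (0,6): δ = 131.52°  ·
  (1,2): δ = 128.45°  ·
  (1,3): δ = 98.57°  ·
  (1,4): δ = 61.20°  ·
  (1,5): δ = 2.59°  ✓
  (1,6): δ = 46.43°  ·
  (2,3): δ = 150.12°  ·
  (2,4): δ = 112.75°  ·
  (2,5): δ = 54.15°  ·
  (2,6): δ = 5.12°  ✓
  (3,4): δ = 142.63°  ·
  (3,5): δ = 84.02°  ·
  (3,6): δ = 35.00°  ·
  (4,5): δ = 121.39°  ·
  (4,6): δ = 72.36°  ·
  (5,6): δ = 130.97°  ·
antipodal pairs: 3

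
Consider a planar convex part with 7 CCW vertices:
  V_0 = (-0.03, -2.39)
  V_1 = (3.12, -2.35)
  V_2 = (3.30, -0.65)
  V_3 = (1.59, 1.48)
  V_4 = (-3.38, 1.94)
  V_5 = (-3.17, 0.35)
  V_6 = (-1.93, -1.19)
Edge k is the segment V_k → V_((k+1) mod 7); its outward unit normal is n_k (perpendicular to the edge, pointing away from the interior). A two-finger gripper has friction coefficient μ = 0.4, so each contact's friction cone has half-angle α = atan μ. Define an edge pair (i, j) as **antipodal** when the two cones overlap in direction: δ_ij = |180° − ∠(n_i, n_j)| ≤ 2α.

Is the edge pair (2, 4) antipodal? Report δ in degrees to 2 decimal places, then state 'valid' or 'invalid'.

α = atan 0.4 = 21.80°;  2α = 43.60°
edge 2: e_2 = (-1.71, +2.13);  n_2 = (+0.7798, +0.6260)
edge 4: e_4 = (+0.21, -1.59);  n_4 = (-0.9914, -0.1309)
∠(n_2, n_4) = 148.77°
δ = |180° − 148.77°| = 31.23°
31.23° ≤ 2α = 43.60°  →  valid

δ = 31.23°, valid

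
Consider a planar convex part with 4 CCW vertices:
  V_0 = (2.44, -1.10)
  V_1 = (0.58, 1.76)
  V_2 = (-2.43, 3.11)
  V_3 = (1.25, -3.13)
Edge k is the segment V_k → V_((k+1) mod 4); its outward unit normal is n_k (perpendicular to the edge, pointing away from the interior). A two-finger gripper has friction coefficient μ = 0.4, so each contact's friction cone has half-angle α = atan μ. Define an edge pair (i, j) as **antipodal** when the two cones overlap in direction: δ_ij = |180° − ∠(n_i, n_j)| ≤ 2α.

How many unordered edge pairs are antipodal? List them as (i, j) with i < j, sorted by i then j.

count = 2; pairs: (0,2), (1,2)

α = atan 0.4 = 21.80°;  2α = 43.60°
n_0 = (+0.8383, +0.5452)
n_1 = (+0.4092, +0.9124)
n_2 = (-0.8614, -0.5080)
n_3 = (+0.8627, -0.5057)
  (0,1): δ = 147.19°  ·
  (0,2): δ = 2.51°  ✓
  (0,3): δ = 116.58°  ·
  (1,2): δ = 35.31°  ✓
  (1,3): δ = 83.78°  ·
  (2,3): δ = 60.91°  ·
antipodal pairs: 2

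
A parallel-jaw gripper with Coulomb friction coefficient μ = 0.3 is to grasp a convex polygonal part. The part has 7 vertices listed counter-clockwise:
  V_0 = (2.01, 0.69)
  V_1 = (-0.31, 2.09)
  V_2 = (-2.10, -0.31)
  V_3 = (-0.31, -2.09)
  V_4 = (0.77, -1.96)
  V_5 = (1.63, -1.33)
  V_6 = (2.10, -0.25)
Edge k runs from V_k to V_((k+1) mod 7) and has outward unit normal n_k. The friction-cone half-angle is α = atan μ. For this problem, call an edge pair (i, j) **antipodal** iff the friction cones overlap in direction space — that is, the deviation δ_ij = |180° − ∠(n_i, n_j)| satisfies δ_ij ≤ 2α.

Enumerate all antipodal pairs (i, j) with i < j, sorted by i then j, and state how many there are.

count = 3; pairs: (0,2), (1,4), (1,5)

α = atan 0.3 = 16.70°;  2α = 33.40°
n_0 = (+0.5167, +0.8562)
n_1 = (-0.8016, +0.5979)
n_2 = (-0.7051, -0.7091)
n_3 = (+0.1195, -0.9928)
n_4 = (+0.5910, -0.8067)
n_5 = (+0.9169, -0.3990)
n_6 = (+0.9954, +0.0953)
  (0,1): δ = 95.61°  ·
  (0,2): δ = 13.73°  ✓
  (0,3): δ = 37.97°  ·
  (0,4): δ = 67.33°  ·
  (0,5): δ = 97.59°  ·
  (0,6): δ = 126.58°  ·
  (1,2): δ = 98.12°  ·
  (1,3): δ = 46.42°  ·
  (1,4): δ = 17.06°  ✓
  (1,5): δ = 13.20°  ✓
  (1,6): δ = 42.19°  ·
  (2,3): δ = 128.30°  ·
  (2,4): δ = 98.94°  ·
  (2,5): δ = 68.68°  ·
  (2,6): δ = 39.69°  ·
  (3,4): δ = 150.64°  ·
  (3,5): δ = 120.38°  ·
  (3,6): δ = 91.39°  ·
  (4,5): δ = 149.74°  ·
  (4,6): δ = 120.76°  ·
  (5,6): δ = 151.01°  ·
antipodal pairs: 3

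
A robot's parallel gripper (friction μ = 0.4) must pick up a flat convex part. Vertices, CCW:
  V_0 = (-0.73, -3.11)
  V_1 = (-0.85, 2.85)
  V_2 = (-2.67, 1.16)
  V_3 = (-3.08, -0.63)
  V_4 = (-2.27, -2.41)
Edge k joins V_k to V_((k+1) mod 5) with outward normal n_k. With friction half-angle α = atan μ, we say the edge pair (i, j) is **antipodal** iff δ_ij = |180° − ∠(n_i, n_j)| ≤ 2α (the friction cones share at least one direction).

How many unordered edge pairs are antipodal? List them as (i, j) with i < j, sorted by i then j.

α = atan 0.4 = 21.80°;  2α = 43.60°
n_0 = (+0.9998, +0.0201)
n_1 = (-0.6805, +0.7328)
n_2 = (-0.9748, +0.2233)
n_3 = (-0.9102, -0.4142)
n_4 = (-0.4138, -0.9104)
  (0,1): δ = 48.27°  ·
  (0,2): δ = 14.05°  ✓
  (0,3): δ = 23.31°  ✓
  (0,4): δ = 64.40°  ·
  (1,2): δ = 145.78°  ·
  (1,3): δ = 108.41°  ·
  (1,4): δ = 67.32°  ·
  (2,3): δ = 142.63°  ·
  (2,4): δ = 101.54°  ·
  (3,4): δ = 138.91°  ·
antipodal pairs: 2

count = 2; pairs: (0,2), (0,3)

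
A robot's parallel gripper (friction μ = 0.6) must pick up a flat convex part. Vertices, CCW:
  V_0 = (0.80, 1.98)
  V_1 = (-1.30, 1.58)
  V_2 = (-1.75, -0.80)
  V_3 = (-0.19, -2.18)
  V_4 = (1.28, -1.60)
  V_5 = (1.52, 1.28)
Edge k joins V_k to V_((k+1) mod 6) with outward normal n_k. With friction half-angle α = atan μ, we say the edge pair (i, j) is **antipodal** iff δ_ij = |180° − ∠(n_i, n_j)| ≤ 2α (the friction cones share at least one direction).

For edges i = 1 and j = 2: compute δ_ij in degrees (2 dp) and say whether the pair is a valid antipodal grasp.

α = atan 0.6 = 30.96°;  2α = 61.93°
edge 1: e_1 = (-0.45, -2.38);  n_1 = (-0.9826, +0.1858)
edge 2: e_2 = (+1.56, -1.38);  n_2 = (-0.6626, -0.7490)
∠(n_1, n_2) = 59.21°
δ = |180° − 59.21°| = 120.79°
120.79° > 2α = 61.93°  →  invalid

δ = 120.79°, invalid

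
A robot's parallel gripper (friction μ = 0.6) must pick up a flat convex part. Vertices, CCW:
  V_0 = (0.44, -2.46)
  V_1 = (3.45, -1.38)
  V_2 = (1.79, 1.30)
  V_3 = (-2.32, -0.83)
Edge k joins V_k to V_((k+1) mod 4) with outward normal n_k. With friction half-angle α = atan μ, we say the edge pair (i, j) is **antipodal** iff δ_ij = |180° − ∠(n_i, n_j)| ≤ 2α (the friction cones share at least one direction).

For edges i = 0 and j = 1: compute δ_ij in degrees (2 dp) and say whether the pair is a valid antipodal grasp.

δ = 77.96°, invalid

α = atan 0.6 = 30.96°;  2α = 61.93°
edge 0: e_0 = (+3.01, +1.08);  n_0 = (+0.3377, -0.9412)
edge 1: e_1 = (-1.66, +2.68);  n_1 = (+0.8501, +0.5266)
∠(n_0, n_1) = 102.04°
δ = |180° − 102.04°| = 77.96°
77.96° > 2α = 61.93°  →  invalid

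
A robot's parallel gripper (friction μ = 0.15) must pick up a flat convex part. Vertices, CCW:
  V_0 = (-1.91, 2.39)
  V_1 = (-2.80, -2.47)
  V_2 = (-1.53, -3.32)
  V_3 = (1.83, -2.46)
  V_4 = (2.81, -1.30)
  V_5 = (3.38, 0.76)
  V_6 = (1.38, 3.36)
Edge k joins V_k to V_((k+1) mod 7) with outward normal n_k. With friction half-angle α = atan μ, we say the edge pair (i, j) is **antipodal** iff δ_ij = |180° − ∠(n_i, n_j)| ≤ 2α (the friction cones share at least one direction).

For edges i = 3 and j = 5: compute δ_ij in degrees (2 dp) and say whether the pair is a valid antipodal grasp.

δ = 102.24°, invalid

α = atan 0.15 = 8.53°;  2α = 17.06°
edge 3: e_3 = (+0.98, +1.16);  n_3 = (+0.7639, -0.6454)
edge 5: e_5 = (-2.00, +2.60);  n_5 = (+0.7926, +0.6097)
∠(n_3, n_5) = 77.76°
δ = |180° − 77.76°| = 102.24°
102.24° > 2α = 17.06°  →  invalid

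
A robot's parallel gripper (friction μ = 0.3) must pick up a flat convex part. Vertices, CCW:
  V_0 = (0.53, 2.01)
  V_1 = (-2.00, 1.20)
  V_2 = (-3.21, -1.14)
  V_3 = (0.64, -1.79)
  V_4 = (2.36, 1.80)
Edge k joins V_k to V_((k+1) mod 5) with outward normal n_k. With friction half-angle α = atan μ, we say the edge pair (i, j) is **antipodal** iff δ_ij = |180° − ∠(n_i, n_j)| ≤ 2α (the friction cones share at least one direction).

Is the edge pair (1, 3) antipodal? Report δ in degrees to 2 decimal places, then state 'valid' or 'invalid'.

δ = 1.74°, valid

α = atan 0.3 = 16.70°;  2α = 33.40°
edge 1: e_1 = (-1.21, -2.34);  n_1 = (-0.8883, +0.4593)
edge 3: e_3 = (+1.72, +3.59);  n_3 = (+0.9018, -0.4321)
∠(n_1, n_3) = 178.26°
δ = |180° − 178.26°| = 1.74°
1.74° ≤ 2α = 33.40°  →  valid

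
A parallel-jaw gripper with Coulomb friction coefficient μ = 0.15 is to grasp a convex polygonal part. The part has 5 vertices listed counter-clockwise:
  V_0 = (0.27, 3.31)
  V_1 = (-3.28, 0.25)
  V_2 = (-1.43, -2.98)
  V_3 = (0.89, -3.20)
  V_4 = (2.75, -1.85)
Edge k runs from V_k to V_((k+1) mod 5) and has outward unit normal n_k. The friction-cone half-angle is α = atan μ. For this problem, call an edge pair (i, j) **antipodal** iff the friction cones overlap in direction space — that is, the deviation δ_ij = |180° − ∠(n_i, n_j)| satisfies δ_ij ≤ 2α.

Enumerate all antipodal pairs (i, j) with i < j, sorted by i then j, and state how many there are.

count = 2; pairs: (0,3), (1,4)

α = atan 0.15 = 8.53°;  2α = 17.06°
n_0 = (-0.6529, +0.7574)
n_1 = (-0.8677, -0.4970)
n_2 = (-0.0944, -0.9955)
n_3 = (+0.5874, -0.8093)
n_4 = (+0.9013, +0.4332)
  (0,1): δ = 100.96°  ·
  (0,2): δ = 46.18°  ·
  (0,3): δ = 4.79°  ✓
  (0,4): δ = 74.91°  ·
  (1,2): δ = 125.22°  ·
  (1,3): δ = 83.83°  ·
  (1,4): δ = 4.13°  ✓
  (2,3): δ = 138.61°  ·
  (2,4): δ = 58.91°  ·
  (3,4): δ = 100.30°  ·
antipodal pairs: 2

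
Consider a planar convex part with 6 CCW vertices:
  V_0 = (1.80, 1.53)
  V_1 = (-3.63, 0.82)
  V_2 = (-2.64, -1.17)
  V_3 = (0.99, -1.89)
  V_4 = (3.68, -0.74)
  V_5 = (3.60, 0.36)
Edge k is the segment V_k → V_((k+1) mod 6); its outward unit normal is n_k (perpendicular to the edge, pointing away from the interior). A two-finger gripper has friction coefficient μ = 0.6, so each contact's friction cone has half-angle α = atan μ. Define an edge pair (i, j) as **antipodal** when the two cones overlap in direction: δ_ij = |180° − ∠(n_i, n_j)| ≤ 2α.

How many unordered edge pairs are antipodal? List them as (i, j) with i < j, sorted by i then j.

count = 6; pairs: (0,2), (0,3), (1,4), (1,5), (2,5), (3,5)

α = atan 0.6 = 30.96°;  2α = 61.93°
n_0 = (-0.1297, +0.9916)
n_1 = (-0.8953, -0.4454)
n_2 = (-0.1946, -0.9809)
n_3 = (+0.3931, -0.9195)
n_4 = (+0.9974, +0.0725)
n_5 = (+0.5450, +0.8384)
  (0,1): δ = 71.00°  ·
  (0,2): δ = 18.67°  ✓
  (0,3): δ = 15.70°  ✓
  (0,4): δ = 86.71°  ·
  (0,5): δ = 139.53°  ·
  (1,2): δ = 127.67°  ·
  (1,3): δ = 93.30°  ·
  (1,4): δ = 22.29°  ✓
  (1,5): δ = 30.53°  ✓
  (2,3): δ = 145.63°  ·
  (2,4): δ = 74.62°  ·
  (2,5): δ = 21.81°  ✓
  (3,4): δ = 108.99°  ·
  (3,5): δ = 56.17°  ✓
  (4,5): δ = 127.18°  ·
antipodal pairs: 6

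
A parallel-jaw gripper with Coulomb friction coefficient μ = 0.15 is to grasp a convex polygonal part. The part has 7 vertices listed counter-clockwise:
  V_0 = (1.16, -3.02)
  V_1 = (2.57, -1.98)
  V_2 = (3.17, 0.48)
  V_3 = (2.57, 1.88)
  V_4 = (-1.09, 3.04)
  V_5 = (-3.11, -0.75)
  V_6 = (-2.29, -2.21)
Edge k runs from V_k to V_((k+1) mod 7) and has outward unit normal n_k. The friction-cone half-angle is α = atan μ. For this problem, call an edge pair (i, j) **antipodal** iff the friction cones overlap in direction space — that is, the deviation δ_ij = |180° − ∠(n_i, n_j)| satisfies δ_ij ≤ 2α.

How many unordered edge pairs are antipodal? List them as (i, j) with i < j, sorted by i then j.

count = 3; pairs: (1,4), (2,5), (3,6)

α = atan 0.15 = 8.53°;  2α = 17.06°
n_0 = (+0.5936, -0.8048)
n_1 = (+0.9715, -0.2370)
n_2 = (+0.9191, +0.3939)
n_3 = (+0.3021, +0.9533)
n_4 = (-0.8825, +0.4703)
n_5 = (-0.8719, -0.4897)
n_6 = (-0.2286, -0.9735)
  (0,1): δ = 140.12°  ·
  (0,2): δ = 103.21°  ·
  (0,3): δ = 54.00°  ·
  (0,4): δ = 25.53°  ·
  (0,5): δ = 82.91°  ·
  (0,6): δ = 130.38°  ·
  (1,2): δ = 143.09°  ·
  (1,3): δ = 93.88°  ·
  (1,4): δ = 14.35°  ✓
  (1,5): δ = 43.03°  ·
  (1,6): δ = 90.49°  ·
  (2,3): δ = 130.78°  ·
  (2,4): δ = 51.26°  ·
  (2,5): δ = 6.12°  ✓
  (2,6): δ = 53.59°  ·
  (3,4): δ = 100.47°  ·
  (3,5): δ = 43.09°  ·
  (3,6): δ = 4.37°  ✓
  (4,5): δ = 122.62°  ·
  (4,6): δ = 75.16°  ·
  (5,6): δ = 132.53°  ·
antipodal pairs: 3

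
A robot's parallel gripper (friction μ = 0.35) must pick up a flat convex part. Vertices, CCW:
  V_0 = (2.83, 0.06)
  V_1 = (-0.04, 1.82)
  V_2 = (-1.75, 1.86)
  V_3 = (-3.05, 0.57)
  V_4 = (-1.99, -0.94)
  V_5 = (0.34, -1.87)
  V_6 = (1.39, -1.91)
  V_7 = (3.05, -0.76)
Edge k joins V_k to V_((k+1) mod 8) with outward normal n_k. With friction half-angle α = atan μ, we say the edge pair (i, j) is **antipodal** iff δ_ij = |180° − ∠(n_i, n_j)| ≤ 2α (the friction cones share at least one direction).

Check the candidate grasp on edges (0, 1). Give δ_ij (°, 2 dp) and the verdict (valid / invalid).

δ = 149.82°, invalid

α = atan 0.35 = 19.29°;  2α = 38.58°
edge 0: e_0 = (-2.87, +1.76);  n_0 = (+0.5228, +0.8525)
edge 1: e_1 = (-1.71, +0.04);  n_1 = (+0.0234, +0.9997)
∠(n_0, n_1) = 30.18°
δ = |180° − 30.18°| = 149.82°
149.82° > 2α = 38.58°  →  invalid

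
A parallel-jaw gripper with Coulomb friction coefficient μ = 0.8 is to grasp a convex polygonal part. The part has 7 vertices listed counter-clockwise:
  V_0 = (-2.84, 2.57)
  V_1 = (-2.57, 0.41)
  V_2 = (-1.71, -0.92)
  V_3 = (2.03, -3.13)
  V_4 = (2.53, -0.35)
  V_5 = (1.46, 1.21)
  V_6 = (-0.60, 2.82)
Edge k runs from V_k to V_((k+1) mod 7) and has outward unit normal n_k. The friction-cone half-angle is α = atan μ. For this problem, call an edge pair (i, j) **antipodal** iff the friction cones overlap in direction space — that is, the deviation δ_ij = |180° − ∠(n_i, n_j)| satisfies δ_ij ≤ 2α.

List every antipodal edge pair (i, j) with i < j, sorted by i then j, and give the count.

α = atan 0.8 = 38.66°;  2α = 77.32°
n_0 = (-0.9923, -0.1240)
n_1 = (-0.8397, -0.5430)
n_2 = (-0.5087, -0.8609)
n_3 = (+0.9842, -0.1770)
n_4 = (+0.8247, +0.5656)
n_5 = (+0.6158, +0.7879)
n_6 = (-0.1109, +0.9938)
  (0,1): δ = 154.24°  ·
  (0,2): δ = 127.70°  ·
  (0,3): δ = 17.32°  ✓
  (0,4): δ = 27.32°  ✓
  (0,5): δ = 44.87°  ✓
  (0,6): δ = 89.24°  ·
  (1,2): δ = 153.47°  ·
  (1,3): δ = 43.08°  ✓
  (1,4): δ = 1.56°  ✓
  (1,5): δ = 19.10°  ✓
  (1,6): δ = 63.48°  ✓
  (2,3): δ = 69.62°  ✓
  (2,4): δ = 24.97°  ✓
  (2,5): δ = 7.43°  ✓
  (2,6): δ = 36.95°  ✓
  (3,4): δ = 135.36°  ·
  (3,5): δ = 117.81°  ·
  (3,6): δ = 73.44°  ✓
  (4,5): δ = 162.46°  ·
  (4,6): δ = 118.08°  ·
  (5,6): δ = 135.62°  ·
antipodal pairs: 12

count = 12; pairs: (0,3), (0,4), (0,5), (1,3), (1,4), (1,5), (1,6), (2,3), (2,4), (2,5), (2,6), (3,6)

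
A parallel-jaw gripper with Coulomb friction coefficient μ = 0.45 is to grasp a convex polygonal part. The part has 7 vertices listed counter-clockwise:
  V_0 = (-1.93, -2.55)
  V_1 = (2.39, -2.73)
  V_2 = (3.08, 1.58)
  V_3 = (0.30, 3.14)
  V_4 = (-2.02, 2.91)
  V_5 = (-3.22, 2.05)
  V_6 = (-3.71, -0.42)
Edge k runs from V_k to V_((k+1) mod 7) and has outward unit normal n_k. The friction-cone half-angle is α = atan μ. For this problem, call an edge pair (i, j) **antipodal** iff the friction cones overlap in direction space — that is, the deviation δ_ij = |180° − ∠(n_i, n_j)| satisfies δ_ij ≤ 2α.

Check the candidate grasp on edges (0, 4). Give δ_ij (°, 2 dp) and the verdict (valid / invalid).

α = atan 0.45 = 24.23°;  2α = 48.46°
edge 0: e_0 = (+4.32, -0.18);  n_0 = (-0.0416, -0.9991)
edge 4: e_4 = (-1.20, -0.86);  n_4 = (-0.5825, +0.8128)
∠(n_0, n_4) = 141.99°
δ = |180° − 141.99°| = 38.01°
38.01° ≤ 2α = 48.46°  →  valid

δ = 38.01°, valid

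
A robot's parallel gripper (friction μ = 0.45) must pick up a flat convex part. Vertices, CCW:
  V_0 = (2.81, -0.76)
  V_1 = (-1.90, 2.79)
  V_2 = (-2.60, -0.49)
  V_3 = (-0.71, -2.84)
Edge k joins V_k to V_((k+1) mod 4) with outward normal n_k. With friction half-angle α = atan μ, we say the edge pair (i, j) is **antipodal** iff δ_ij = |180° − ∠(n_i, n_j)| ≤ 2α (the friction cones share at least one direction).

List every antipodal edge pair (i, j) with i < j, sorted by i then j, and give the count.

count = 2; pairs: (0,2), (1,3)

α = atan 0.45 = 24.23°;  2α = 48.46°
n_0 = (+0.6019, +0.7986)
n_1 = (-0.9780, +0.2087)
n_2 = (-0.7792, -0.6267)
n_3 = (+0.5087, -0.8609)
  (0,1): δ = 65.04°  ·
  (0,2): δ = 14.19°  ✓
  (0,3): δ = 67.59°  ·
  (1,2): δ = 129.14°  ·
  (1,3): δ = 47.37°  ✓
  (2,3): δ = 98.23°  ·
antipodal pairs: 2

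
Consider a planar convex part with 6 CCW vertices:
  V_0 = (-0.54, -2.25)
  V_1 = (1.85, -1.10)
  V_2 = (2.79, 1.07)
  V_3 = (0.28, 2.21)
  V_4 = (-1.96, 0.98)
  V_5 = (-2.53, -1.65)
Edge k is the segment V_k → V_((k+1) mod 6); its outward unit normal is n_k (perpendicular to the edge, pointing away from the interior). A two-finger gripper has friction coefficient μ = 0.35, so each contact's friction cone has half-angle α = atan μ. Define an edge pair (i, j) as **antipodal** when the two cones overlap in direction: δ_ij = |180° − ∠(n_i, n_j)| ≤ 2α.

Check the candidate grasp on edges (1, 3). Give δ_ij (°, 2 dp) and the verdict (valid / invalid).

α = atan 0.35 = 19.29°;  2α = 38.58°
edge 1: e_1 = (+0.94, +2.17);  n_1 = (+0.9176, -0.3975)
edge 3: e_3 = (-2.24, -1.23);  n_3 = (-0.4813, +0.8765)
∠(n_1, n_3) = 142.19°
δ = |180° − 142.19°| = 37.81°
37.81° ≤ 2α = 38.58°  →  valid

δ = 37.81°, valid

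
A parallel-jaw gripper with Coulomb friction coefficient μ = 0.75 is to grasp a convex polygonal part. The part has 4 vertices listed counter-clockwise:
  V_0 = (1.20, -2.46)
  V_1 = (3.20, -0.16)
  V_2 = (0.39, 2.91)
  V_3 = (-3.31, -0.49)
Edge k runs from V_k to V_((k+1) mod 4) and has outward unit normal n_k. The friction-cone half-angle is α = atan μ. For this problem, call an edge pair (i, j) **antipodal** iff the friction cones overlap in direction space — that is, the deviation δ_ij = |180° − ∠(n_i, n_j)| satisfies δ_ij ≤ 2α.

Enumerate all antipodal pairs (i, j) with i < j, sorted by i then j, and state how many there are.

α = atan 0.75 = 36.87°;  2α = 73.74°
n_0 = (+0.7546, -0.6562)
n_1 = (+0.7377, +0.6752)
n_2 = (-0.6766, +0.7363)
n_3 = (-0.4003, -0.9164)
  (0,1): δ = 96.52°  ·
  (0,2): δ = 6.41°  ✓
  (0,3): δ = 107.41°  ·
  (1,2): δ = 89.89°  ·
  (1,3): δ = 23.94°  ✓
  (2,3): δ = 66.18°  ✓
antipodal pairs: 3

count = 3; pairs: (0,2), (1,3), (2,3)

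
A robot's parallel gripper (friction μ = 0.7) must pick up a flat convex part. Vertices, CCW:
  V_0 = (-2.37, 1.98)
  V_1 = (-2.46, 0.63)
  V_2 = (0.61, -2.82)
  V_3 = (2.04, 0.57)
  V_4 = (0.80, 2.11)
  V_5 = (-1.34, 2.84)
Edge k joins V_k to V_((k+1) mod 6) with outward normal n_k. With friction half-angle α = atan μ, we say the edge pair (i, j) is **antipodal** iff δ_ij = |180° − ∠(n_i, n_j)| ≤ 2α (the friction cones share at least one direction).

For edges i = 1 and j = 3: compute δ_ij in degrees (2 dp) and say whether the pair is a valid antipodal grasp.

α = atan 0.7 = 34.99°;  2α = 69.98°
edge 1: e_1 = (+3.07, -3.45);  n_1 = (-0.7471, -0.6648)
edge 3: e_3 = (-1.24, +1.54);  n_3 = (+0.7789, +0.6272)
∠(n_1, n_3) = 177.18°
δ = |180° − 177.18°| = 2.82°
2.82° ≤ 2α = 69.98°  →  valid

δ = 2.82°, valid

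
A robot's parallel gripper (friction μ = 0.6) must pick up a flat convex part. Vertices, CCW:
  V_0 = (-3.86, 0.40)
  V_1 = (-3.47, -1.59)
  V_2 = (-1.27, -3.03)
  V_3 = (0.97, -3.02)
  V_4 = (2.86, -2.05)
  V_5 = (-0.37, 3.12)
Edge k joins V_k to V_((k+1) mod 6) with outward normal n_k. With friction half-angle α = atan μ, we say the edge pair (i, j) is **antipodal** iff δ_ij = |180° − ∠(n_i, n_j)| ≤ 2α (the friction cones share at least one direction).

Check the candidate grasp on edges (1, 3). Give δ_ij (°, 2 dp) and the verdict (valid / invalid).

δ = 119.63°, invalid

α = atan 0.6 = 30.96°;  2α = 61.93°
edge 1: e_1 = (+2.20, -1.44);  n_1 = (-0.5477, -0.8367)
edge 3: e_3 = (+1.89, +0.97);  n_3 = (+0.4566, -0.8897)
∠(n_1, n_3) = 60.37°
δ = |180° − 60.37°| = 119.63°
119.63° > 2α = 61.93°  →  invalid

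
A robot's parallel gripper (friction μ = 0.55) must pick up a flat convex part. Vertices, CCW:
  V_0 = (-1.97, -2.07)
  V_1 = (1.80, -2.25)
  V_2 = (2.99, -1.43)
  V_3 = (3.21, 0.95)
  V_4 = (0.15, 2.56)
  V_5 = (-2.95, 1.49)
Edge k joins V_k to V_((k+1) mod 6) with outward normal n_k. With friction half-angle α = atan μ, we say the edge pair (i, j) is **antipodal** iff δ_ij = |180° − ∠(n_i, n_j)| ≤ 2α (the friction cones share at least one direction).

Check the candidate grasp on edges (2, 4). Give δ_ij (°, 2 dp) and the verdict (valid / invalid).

δ = 65.68°, invalid

α = atan 0.55 = 28.81°;  2α = 57.62°
edge 2: e_2 = (+0.22, +2.38);  n_2 = (+0.9958, -0.0920)
edge 4: e_4 = (-3.10, -1.07);  n_4 = (-0.3263, +0.9453)
∠(n_2, n_4) = 114.32°
δ = |180° − 114.32°| = 65.68°
65.68° > 2α = 57.62°  →  invalid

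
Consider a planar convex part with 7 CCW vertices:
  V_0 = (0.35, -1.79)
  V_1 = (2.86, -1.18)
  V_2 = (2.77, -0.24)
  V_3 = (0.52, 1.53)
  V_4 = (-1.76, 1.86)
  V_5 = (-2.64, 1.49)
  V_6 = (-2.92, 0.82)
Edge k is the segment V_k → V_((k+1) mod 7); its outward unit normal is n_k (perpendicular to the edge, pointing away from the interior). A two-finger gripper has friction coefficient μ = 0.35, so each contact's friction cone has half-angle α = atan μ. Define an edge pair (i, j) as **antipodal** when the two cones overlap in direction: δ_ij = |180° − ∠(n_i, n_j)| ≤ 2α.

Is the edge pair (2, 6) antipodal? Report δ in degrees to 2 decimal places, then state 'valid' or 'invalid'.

α = atan 0.35 = 19.29°;  2α = 38.58°
edge 2: e_2 = (-2.25, +1.77);  n_2 = (+0.6183, +0.7860)
edge 6: e_6 = (+3.27, -2.61);  n_6 = (-0.6238, -0.7816)
∠(n_2, n_6) = 179.60°
δ = |180° − 179.60°| = 0.40°
0.40° ≤ 2α = 38.58°  →  valid

δ = 0.40°, valid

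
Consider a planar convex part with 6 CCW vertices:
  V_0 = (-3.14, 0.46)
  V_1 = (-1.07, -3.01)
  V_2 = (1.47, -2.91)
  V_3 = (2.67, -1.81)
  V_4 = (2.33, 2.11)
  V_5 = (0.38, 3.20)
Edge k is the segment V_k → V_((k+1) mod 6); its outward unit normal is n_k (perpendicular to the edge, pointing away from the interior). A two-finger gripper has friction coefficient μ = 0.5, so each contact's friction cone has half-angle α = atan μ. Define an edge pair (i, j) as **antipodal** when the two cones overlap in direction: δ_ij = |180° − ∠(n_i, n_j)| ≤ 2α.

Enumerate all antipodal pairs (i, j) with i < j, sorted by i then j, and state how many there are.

count = 5; pairs: (0,3), (0,4), (1,4), (1,5), (2,5)

α = atan 0.5 = 26.57°;  2α = 53.13°
n_0 = (-0.8588, -0.5123)
n_1 = (+0.0393, -0.9992)
n_2 = (+0.6757, -0.7372)
n_3 = (+0.9963, +0.0864)
n_4 = (+0.4879, +0.8729)
n_5 = (-0.6143, +0.7891)
  (0,1): δ = 118.56°  ·
  (0,2): δ = 78.31°  ·
  (0,3): δ = 25.86°  ✓
  (0,4): δ = 29.98°  ✓
  (0,5): δ = 97.08°  ·
  (1,2): δ = 139.74°  ·
  (1,3): δ = 87.30°  ·
  (1,4): δ = 31.46°  ✓
  (1,5): δ = 35.64°  ✓
  (2,3): δ = 127.55°  ·
  (2,4): δ = 71.71°  ·
  (2,5): δ = 4.61°  ✓
  (3,4): δ = 124.16°  ·
  (3,5): δ = 57.06°  ·
  (4,5): δ = 112.90°  ·
antipodal pairs: 5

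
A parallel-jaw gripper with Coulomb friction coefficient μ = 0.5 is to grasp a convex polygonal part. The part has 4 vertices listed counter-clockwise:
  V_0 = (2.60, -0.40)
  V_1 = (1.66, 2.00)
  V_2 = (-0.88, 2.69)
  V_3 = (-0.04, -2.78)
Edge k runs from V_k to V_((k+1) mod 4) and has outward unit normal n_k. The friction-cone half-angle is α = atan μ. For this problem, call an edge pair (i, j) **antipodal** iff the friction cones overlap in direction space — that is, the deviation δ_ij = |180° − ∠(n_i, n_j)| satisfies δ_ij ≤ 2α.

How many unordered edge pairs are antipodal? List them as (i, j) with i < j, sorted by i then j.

count = 1; pairs: (0,2)

α = atan 0.5 = 26.57°;  2α = 53.13°
n_0 = (+0.9311, +0.3647)
n_1 = (+0.2622, +0.9650)
n_2 = (-0.9884, -0.1518)
n_3 = (+0.6696, -0.7427)
  (0,1): δ = 126.59°  ·
  (0,2): δ = 12.66°  ✓
  (0,3): δ = 110.65°  ·
  (1,2): δ = 66.07°  ·
  (1,3): δ = 57.23°  ·
  (2,3): δ = 56.70°  ·
antipodal pairs: 1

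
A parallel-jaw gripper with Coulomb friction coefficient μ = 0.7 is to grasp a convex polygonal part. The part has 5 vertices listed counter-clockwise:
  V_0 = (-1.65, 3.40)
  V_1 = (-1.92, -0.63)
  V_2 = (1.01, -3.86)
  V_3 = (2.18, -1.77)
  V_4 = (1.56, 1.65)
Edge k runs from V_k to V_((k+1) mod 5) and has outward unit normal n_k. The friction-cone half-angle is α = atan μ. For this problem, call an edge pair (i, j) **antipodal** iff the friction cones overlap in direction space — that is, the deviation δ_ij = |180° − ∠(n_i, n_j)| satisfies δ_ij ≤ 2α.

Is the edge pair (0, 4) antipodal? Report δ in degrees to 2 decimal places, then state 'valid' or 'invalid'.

δ = 65.23°, valid

α = atan 0.7 = 34.99°;  2α = 69.98°
edge 0: e_0 = (-0.27, -4.03);  n_0 = (-0.9978, +0.0668)
edge 4: e_4 = (-3.21, +1.75);  n_4 = (+0.4787, +0.8780)
∠(n_0, n_4) = 114.77°
δ = |180° − 114.77°| = 65.23°
65.23° ≤ 2α = 69.98°  →  valid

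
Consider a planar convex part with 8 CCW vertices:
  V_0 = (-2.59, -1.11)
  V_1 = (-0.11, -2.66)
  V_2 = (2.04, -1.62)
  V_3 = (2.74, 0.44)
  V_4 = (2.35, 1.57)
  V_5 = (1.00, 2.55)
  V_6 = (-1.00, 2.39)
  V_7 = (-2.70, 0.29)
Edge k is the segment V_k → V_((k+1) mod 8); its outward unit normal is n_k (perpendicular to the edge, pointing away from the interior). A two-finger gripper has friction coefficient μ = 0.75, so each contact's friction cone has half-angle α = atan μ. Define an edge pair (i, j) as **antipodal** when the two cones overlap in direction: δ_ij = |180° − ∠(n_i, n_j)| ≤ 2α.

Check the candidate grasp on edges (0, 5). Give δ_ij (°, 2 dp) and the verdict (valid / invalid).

α = atan 0.75 = 36.87°;  2α = 73.74°
edge 0: e_0 = (+2.48, -1.55);  n_0 = (-0.5300, -0.8480)
edge 5: e_5 = (-2.00, -0.16);  n_5 = (-0.0797, +0.9968)
∠(n_0, n_5) = 143.42°
δ = |180° − 143.42°| = 36.58°
36.58° ≤ 2α = 73.74°  →  valid

δ = 36.58°, valid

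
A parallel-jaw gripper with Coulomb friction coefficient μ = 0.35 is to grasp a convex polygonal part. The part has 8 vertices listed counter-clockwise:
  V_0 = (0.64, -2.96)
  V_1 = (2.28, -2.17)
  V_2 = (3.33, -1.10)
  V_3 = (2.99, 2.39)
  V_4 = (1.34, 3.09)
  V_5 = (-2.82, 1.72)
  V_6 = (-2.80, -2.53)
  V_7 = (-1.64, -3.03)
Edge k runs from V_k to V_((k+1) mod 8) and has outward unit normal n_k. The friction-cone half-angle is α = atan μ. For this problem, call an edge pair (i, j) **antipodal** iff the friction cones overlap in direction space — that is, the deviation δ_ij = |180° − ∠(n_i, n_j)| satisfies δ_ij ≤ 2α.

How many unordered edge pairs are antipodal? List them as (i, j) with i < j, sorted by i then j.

count = 6; pairs: (0,4), (1,4), (2,5), (3,6), (3,7), (4,7)

α = atan 0.35 = 19.29°;  2α = 38.58°
n_0 = (+0.4340, -0.9009)
n_1 = (+0.7137, -0.7004)
n_2 = (+0.9953, +0.0970)
n_3 = (+0.3905, +0.9206)
n_4 = (-0.3128, +0.9498)
n_5 = (-1.0000, -0.0047)
n_6 = (-0.3958, -0.9183)
n_7 = (+0.0307, -0.9995)
  (0,1): δ = 160.18°  ·
  (0,2): δ = 110.16°  ·
  (0,3): δ = 48.71°  ·
  (0,4): δ = 7.49°  ✓
  (0,5): δ = 64.55°  ·
  (0,6): δ = 130.96°  ·
  (0,7): δ = 156.04°  ·
  (1,2): δ = 129.98°  ·
  (1,3): δ = 68.53°  ·
  (1,4): δ = 27.31°  ✓
  (1,5): δ = 44.73°  ·
  (1,6): δ = 111.14°  ·
  (1,7): δ = 136.22°  ·
  (2,3): δ = 118.55°  ·
  (2,4): δ = 77.34°  ·
  (2,5): δ = 5.29°  ✓
  (2,6): δ = 61.12°  ·
  (2,7): δ = 86.19°  ·
  (3,4): δ = 138.78°  ·
  (3,5): δ = 66.74°  ·
  (3,6): δ = 0.33°  ✓
  (3,7): δ = 24.75°  ✓
  (4,5): δ = 107.96°  ·
  (4,6): δ = 41.55°  ·
  (4,7): δ = 16.47°  ✓
  (5,6): δ = 113.59°  ·
  (5,7): δ = 88.51°  ·
  (6,7): δ = 154.92°  ·
antipodal pairs: 6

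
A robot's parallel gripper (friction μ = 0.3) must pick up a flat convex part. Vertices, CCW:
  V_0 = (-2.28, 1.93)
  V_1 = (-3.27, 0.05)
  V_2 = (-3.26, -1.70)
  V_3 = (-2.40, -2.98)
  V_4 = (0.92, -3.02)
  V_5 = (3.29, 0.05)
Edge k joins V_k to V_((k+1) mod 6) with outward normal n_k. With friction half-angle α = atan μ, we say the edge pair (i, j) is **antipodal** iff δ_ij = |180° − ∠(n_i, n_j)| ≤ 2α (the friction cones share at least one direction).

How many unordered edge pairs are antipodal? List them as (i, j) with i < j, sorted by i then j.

count = 2; pairs: (0,4), (3,5)

α = atan 0.3 = 16.70°;  2α = 33.40°
n_0 = (-0.8848, +0.4659)
n_1 = (-1.0000, -0.0057)
n_2 = (-0.8300, -0.5577)
n_3 = (-0.0120, -0.9999)
n_4 = (+0.7916, -0.6111)
n_5 = (+0.3198, +0.9475)
  (0,1): δ = 151.90°  ·
  (0,2): δ = 118.33°  ·
  (0,3): δ = 62.92°  ·
  (0,4): δ = 9.90°  ✓
  (0,5): δ = 99.12°  ·
  (1,2): δ = 146.43°  ·
  (1,3): δ = 91.02°  ·
  (1,4): δ = 38.00°  ·
  (1,5): δ = 71.02°  ·
  (2,3): δ = 124.59°  ·
  (2,4): δ = 71.56°  ·
  (2,5): δ = 37.45°  ·
  (3,4): δ = 126.98°  ·
  (3,5): δ = 17.96°  ✓
  (4,5): δ = 70.98°  ·
antipodal pairs: 2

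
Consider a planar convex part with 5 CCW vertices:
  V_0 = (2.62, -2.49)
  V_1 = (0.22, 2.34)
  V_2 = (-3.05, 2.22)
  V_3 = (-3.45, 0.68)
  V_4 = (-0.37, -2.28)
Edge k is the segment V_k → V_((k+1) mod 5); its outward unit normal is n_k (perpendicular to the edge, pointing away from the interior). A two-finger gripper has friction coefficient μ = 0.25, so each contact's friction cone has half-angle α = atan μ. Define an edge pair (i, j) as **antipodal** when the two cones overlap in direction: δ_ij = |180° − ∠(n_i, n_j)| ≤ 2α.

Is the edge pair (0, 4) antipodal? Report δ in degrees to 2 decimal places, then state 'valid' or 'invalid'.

δ = 59.56°, invalid

α = atan 0.25 = 14.04°;  2α = 28.07°
edge 0: e_0 = (-2.40, +4.83);  n_0 = (+0.8955, +0.4450)
edge 4: e_4 = (+2.99, -0.21);  n_4 = (-0.0701, -0.9975)
∠(n_0, n_4) = 120.44°
δ = |180° − 120.44°| = 59.56°
59.56° > 2α = 28.07°  →  invalid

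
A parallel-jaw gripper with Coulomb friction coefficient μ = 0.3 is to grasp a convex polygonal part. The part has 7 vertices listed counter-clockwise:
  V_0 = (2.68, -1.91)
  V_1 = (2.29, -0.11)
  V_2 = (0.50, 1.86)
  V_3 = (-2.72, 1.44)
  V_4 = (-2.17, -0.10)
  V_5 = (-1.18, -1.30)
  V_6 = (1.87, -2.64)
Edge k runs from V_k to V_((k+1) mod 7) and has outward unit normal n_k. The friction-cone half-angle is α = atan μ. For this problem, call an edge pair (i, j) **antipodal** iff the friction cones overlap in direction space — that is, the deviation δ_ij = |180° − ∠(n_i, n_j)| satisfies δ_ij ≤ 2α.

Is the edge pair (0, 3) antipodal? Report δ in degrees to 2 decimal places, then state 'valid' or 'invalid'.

δ = 7.43°, valid

α = atan 0.3 = 16.70°;  2α = 33.40°
edge 0: e_0 = (-0.39, +1.80);  n_0 = (+0.9773, +0.2118)
edge 3: e_3 = (+0.55, -1.54);  n_3 = (-0.9417, -0.3363)
∠(n_0, n_3) = 172.57°
δ = |180° − 172.57°| = 7.43°
7.43° ≤ 2α = 33.40°  →  valid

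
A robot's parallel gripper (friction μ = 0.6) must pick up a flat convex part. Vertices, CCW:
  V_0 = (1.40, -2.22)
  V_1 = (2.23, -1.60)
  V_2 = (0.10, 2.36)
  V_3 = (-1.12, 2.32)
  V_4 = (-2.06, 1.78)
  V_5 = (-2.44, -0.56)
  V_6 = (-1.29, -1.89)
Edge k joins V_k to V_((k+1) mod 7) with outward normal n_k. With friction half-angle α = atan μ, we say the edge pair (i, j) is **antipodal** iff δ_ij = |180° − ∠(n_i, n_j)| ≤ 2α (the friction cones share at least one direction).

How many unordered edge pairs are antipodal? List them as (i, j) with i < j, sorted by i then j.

α = atan 0.6 = 30.96°;  2α = 61.93°
n_0 = (+0.5985, -0.8012)
n_1 = (+0.8807, +0.4737)
n_2 = (-0.0328, +0.9995)
n_3 = (-0.4981, +0.8671)
n_4 = (-0.9871, +0.1603)
n_5 = (-0.7564, -0.6541)
n_6 = (-0.1218, -0.9926)
  (0,1): δ = 98.48°  ·
  (0,2): δ = 34.88°  ✓
  (0,3): δ = 6.88°  ✓
  (0,4): δ = 44.02°  ✓
  (0,5): δ = 94.09°  ·
  (0,6): δ = 136.25°  ·
  (1,2): δ = 116.40°  ·
  (1,3): δ = 88.40°  ·
  (1,4): δ = 37.50°  ✓
  (1,5): δ = 12.57°  ✓
  (1,6): δ = 54.73°  ✓
  (2,3): δ = 152.00°  ·
  (2,4): δ = 101.10°  ·
  (2,5): δ = 51.03°  ✓
  (2,6): δ = 8.87°  ✓
  (3,4): δ = 129.10°  ·
  (3,5): δ = 79.03°  ·
  (3,6): δ = 36.87°  ✓
  (4,5): δ = 129.93°  ·
  (4,6): δ = 87.77°  ·
  (5,6): δ = 137.84°  ·
antipodal pairs: 9

count = 9; pairs: (0,2), (0,3), (0,4), (1,4), (1,5), (1,6), (2,5), (2,6), (3,6)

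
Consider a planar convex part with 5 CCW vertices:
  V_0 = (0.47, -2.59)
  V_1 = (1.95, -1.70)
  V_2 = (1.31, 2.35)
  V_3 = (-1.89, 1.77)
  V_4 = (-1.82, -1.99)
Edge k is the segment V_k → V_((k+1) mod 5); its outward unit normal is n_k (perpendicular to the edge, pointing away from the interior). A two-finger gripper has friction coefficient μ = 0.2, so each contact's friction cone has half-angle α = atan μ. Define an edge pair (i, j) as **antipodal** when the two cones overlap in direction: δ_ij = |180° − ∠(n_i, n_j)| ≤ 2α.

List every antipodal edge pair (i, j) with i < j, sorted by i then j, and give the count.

count = 2; pairs: (0,2), (1,3)

α = atan 0.2 = 11.31°;  2α = 22.62°
n_0 = (+0.5153, -0.8570)
n_1 = (+0.9877, +0.1561)
n_2 = (-0.1783, +0.9840)
n_3 = (-0.9998, -0.0186)
n_4 = (-0.2535, -0.9673)
  (0,1): δ = 112.04°  ·
  (0,2): δ = 20.75°  ✓
  (0,3): δ = 60.05°  ·
  (0,4): δ = 134.30°  ·
  (1,2): δ = 88.71°  ·
  (1,3): δ = 7.91°  ✓
  (1,4): δ = 66.34°  ·
  (2,3): δ = 99.21°  ·
  (2,4): δ = 24.96°  ·
  (3,4): δ = 105.75°  ·
antipodal pairs: 2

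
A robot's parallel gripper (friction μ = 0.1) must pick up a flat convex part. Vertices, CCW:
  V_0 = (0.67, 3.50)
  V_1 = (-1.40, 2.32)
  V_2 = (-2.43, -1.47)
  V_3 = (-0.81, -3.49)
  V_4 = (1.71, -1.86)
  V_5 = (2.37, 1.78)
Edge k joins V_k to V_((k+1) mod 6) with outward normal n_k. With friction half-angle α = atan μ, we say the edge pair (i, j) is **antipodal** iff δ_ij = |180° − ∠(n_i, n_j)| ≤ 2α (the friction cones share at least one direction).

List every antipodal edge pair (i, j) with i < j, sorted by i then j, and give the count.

α = atan 0.1 = 5.71°;  2α = 11.42°
n_0 = (-0.4952, +0.8688)
n_1 = (-0.9650, +0.2623)
n_2 = (-0.7801, -0.6256)
n_3 = (+0.5431, -0.8397)
n_4 = (+0.9840, -0.1784)
n_5 = (+0.7112, +0.7030)
  (0,1): δ = 134.89°  ·
  (0,2): δ = 80.96°  ·
  (0,3): δ = 3.21°  ✓
  (0,4): δ = 50.04°  ·
  (0,5): δ = 104.98°  ·
  (1,2): δ = 126.07°  ·
  (1,3): δ = 41.90°  ·
  (1,4): δ = 4.93°  ✓
  (1,5): δ = 59.87°  ·
  (2,3): δ = 95.83°  ·
  (2,4): δ = 49.01°  ·
  (2,5): δ = 5.94°  ✓
  (3,4): δ = 133.17°  ·
  (3,5): δ = 78.23°  ·
  (4,5): δ = 125.06°  ·
antipodal pairs: 3

count = 3; pairs: (0,3), (1,4), (2,5)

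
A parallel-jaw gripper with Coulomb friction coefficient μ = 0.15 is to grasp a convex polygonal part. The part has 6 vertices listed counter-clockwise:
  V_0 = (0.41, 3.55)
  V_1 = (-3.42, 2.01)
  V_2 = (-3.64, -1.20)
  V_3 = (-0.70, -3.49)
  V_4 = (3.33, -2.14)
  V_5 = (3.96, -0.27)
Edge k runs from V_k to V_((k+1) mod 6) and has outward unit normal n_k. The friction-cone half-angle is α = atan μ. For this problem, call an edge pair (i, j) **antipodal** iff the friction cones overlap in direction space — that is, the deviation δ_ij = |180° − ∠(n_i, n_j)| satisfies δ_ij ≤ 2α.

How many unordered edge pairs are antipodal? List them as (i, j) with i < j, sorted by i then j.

count = 3; pairs: (0,3), (1,4), (2,5)

α = atan 0.15 = 8.53°;  2α = 17.06°
n_0 = (-0.3731, +0.9278)
n_1 = (-0.9977, +0.0684)
n_2 = (-0.6145, -0.7889)
n_3 = (+0.3176, -0.9482)
n_4 = (+0.9477, -0.3193)
n_5 = (+0.7325, +0.6807)
  (0,1): δ = 115.83°  ·
  (0,2): δ = 59.82°  ·
  (0,3): δ = 3.38°  ✓
  (0,4): δ = 49.48°  ·
  (0,5): δ = 111.00°  ·
  (1,2): δ = 123.99°  ·
  (1,3): δ = 67.56°  ·
  (1,4): δ = 14.70°  ✓
  (1,5): δ = 46.82°  ·
  (2,3): δ = 123.56°  ·
  (2,4): δ = 70.70°  ·
  (2,5): δ = 9.18°  ✓
  (3,4): δ = 127.14°  ·
  (3,5): δ = 65.62°  ·
  (4,5): δ = 118.48°  ·
antipodal pairs: 3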